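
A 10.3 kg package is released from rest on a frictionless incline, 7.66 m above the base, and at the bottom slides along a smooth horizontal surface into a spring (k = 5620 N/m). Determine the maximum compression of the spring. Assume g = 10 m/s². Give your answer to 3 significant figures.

Energy conservation (no friction) from release to max compression: mgh = ½kx²
x = √(2mgh/k) = √(2 × 10.3 × 10 × 7.66 / 5620) = 0.5299 m

x = 0.530 m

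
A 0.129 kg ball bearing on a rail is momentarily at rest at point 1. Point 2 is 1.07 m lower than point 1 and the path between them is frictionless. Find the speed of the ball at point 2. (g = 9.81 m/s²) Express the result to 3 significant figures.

Mechanical energy is conserved (no friction): mgh = ½mv²
The mass cancels from both sides.
v = √(2gh) = √(2 × 9.81 × 1.07) = √20.993 = 4.582 m/s

v = 4.58 m/s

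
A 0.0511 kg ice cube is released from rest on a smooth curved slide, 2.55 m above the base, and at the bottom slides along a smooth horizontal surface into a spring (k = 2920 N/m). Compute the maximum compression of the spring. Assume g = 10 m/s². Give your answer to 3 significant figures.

Gravitational PE at the top equals spring PE at max compression: mgh = ½kx²
x = √(2mgh/k) = √(2 × 0.0511 × 10 × 2.55 / 2920) = 0.02987 m

x = 0.0299 m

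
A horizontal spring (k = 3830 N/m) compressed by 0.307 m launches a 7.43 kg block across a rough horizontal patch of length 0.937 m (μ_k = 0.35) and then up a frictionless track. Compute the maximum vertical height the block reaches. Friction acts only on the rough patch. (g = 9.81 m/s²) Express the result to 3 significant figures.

h = 2.15 m

Spring energy: E₀ = ½kx² = ½(3830)(0.307)² = 180.49 J
Friction: W_f = μ_k mg d = (0.35)(7.43)(9.81)(0.937) = 23.90 J
Energy at base of ramp: E = 180.49 − 23.90 = 156.58 J
At max height all remaining energy is PE: mgh = E ⇒ h = E/(mg) = 156.58/(7.43 × 9.81) = 2.148 m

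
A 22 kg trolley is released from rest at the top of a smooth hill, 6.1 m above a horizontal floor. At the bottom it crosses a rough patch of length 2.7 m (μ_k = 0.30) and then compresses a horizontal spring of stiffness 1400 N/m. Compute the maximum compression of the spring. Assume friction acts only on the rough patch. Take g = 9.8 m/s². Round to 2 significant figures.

x = 1.3 m

Initial energy: E₁ = mgh = (22)(9.8)(6.1) = 1315.2 J
Friction removes W_f = μ_k mg d = (0.30)(22)(9.8)(2.7) = 174.6 J
Energy reaching the spring: E = 1315.2 − 174.6 = 1140.5 J
At max compression ½kx² = E ⇒ x = √(2E/k) = √(2 × 1140.5/1400) = 1.276 m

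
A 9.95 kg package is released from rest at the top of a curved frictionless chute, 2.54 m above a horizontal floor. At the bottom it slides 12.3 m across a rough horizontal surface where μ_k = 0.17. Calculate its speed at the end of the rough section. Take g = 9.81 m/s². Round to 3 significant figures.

Energy bookkeeping (friction removes W_f = μ_k N d):
mgh = ½mv² + μ_k m g d
W_f = μ_k mg d = (0.17)(9.95)(9.81)(12.3) = 204.1 J
½mv² = mgh − W_f = 247.93 − 204.1 = 43.827 J
v = √(2 × 43.827/9.95) = 2.968 m/s

v = 2.97 m/s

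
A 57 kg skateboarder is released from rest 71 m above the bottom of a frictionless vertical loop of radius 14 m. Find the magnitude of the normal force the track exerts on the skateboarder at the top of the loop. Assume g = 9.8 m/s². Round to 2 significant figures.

Energy from release to top (height 2r): mgh = ½mv_top² + mg(2r)
v_top² = 2g(h − 2r) = 2(9.8)(71 − 28.00) = 842.80 m²/s²
At the top, both N and weight point toward the centre: N + mg = mv_top²/r
N = m(v_top²/r − g) = 57(842.80/14 − 9.8) = 2873 N

N = 2900 N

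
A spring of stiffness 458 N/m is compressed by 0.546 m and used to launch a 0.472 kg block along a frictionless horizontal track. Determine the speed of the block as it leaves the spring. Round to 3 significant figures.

The block leaves the spring when the spring is at natural length, so ½kx² = ½mv²
v = x√(k/m) = 0.546 × √(458/0.472) = 17.01 m/s

v = 17.0 m/s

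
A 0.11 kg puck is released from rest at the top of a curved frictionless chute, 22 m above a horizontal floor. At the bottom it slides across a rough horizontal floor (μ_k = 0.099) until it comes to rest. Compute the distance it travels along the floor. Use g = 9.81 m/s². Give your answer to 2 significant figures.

d = 220 m

Applying the work–energy principle:
At rest all PE has been dissipated by friction: mgh = μ_k m g d
d = h/μ_k = 22/0.099 = 222.2 m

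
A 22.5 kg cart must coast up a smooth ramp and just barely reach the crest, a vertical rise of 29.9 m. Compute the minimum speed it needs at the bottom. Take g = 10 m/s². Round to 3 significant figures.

v = 24.5 m/s

At the top it is momentarily at rest, so all KE converts to PE: ½mv² = mgh
v = √(2gh) = √(2 × 10 × 29.9) = 24.45 m/s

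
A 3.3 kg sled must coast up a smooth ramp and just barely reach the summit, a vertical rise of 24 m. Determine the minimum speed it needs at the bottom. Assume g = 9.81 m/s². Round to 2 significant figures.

At the top it is momentarily at rest, so all KE converts to PE: ½mv² = mgh
v = √(2gh) = √(2 × 9.81 × 24) = 21.70 m/s

v = 22 m/s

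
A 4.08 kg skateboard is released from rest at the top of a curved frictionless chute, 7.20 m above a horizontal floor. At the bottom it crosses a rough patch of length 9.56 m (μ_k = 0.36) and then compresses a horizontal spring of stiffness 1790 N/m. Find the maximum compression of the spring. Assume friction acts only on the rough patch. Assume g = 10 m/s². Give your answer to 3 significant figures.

Initial energy: E₁ = mgh = (4.08)(10)(7.20) = 293.76 J
Friction removes W_f = μ_k mg d = (0.36)(4.08)(10)(9.56) = 140.4 J
Energy reaching the spring: E = 293.76 − 140.4 = 153.34 J
At max compression ½kx² = E ⇒ x = √(2E/k) = √(2 × 153.34/1790) = 0.4139 m

x = 0.414 m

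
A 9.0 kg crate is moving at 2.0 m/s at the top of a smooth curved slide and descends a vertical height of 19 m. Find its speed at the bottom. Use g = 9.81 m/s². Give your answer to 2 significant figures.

v = 19 m/s

Mechanical energy is conserved (no friction): ½mv₀² + mgh = ½mv²
v² = v₀² + 2gh = (2.0)² + 2(9.81)(19) = 376.78
v = √376.78 = 19.41 m/s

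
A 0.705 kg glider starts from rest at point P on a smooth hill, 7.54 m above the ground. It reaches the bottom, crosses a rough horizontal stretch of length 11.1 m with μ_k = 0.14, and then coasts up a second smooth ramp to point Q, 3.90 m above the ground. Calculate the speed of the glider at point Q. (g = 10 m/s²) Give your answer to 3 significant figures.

v = 6.46 m/s

Energy at P: mgh₁ = (0.705)(10)(7.54) = 53.157 J
Friction loss: W_f = μ_k mg d = 10.96 J
At Q: ½mv² + mgh₂ = mgh₁ − W_f
½mv² = 53.157 − 10.96 − 27.495 = 14.706 J
v = √(2 × 14.706/0.705) = 6.459 m/s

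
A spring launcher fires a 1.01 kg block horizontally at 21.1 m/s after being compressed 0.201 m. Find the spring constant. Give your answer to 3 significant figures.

k = 11100 N/m

Spring PE at full compression equals KE at release: ½kx² = ½mv²
k = mv²/x² = (1.01)(21.1)²/(0.201)² = 11130 N/m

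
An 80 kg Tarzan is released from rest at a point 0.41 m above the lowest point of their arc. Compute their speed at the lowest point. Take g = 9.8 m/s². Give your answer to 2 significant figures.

v = 2.8 m/s

Equating total energy at the two states: mgh = ½mv²
v = √(2gh) = √(2 × 9.8 × 0.41) = √8.0360 = 2.835 m/s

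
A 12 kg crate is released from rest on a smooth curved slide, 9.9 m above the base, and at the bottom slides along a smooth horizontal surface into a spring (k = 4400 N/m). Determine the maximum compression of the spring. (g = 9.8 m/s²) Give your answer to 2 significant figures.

Energy conservation (no friction) from release to max compression: mgh = ½kx²
x = √(2mgh/k) = √(2 × 12 × 9.8 × 9.9 / 4400) = 0.7275 m

x = 0.73 m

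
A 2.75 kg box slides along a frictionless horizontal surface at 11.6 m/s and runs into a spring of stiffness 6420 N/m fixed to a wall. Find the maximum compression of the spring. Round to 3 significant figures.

x = 0.240 m

All KE is stored as spring PE at maximum compression: ½mv² = ½kx²
x = v√(m/k) = 11.6 × √(2.75/6420) = 0.2401 m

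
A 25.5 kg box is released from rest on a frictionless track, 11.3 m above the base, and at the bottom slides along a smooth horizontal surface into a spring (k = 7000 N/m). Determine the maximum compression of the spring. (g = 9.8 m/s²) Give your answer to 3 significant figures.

At max compression the box is momentarily at rest: mgh = ½kx²
x = √(2mgh/k) = √(2 × 25.5 × 9.8 × 11.3 / 7000) = 0.8982 m

x = 0.898 m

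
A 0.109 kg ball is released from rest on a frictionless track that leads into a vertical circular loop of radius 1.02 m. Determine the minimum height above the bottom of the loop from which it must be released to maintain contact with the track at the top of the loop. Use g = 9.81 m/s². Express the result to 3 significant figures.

h = 2.55 m

At the top, for minimum speed gravity alone supplies the centripetal force: mg = mv_top²/r ⇒ v_top² = gr = 10.01 m²/s²
Energy conservation from release height h to the top (height 2r): mgh = ½mv_top² + mg(2r)
h = v_top²/(2g) + 2r = r/2 + 2r = 5r/2 = 2.550 m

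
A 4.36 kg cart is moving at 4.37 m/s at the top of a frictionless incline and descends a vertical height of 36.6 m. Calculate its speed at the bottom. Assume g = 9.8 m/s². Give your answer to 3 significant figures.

v = 27.1 m/s

Energy conservation between the two points: ½mv₀² + mgh = ½mv²
v² = v₀² + 2gh = (4.37)² + 2(9.8)(36.6) = 736.46
v = √736.46 = 27.14 m/s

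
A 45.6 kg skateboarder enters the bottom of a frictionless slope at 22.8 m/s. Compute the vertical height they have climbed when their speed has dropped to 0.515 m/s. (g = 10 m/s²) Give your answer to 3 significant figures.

h = 26.0 m

Conservation of energy: ½mv₁² = ½mv₂² + mgh
h = (v₁² − v₂²)/(2g) = (22.8² − 0.515²)/(2 × 10) = 25.98 m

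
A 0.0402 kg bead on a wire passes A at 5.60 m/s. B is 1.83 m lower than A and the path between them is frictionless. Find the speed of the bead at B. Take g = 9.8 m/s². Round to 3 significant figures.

Equating total energy at the two states: ½mv₀² + mgh = ½mv²
v² = v₀² + 2gh = (5.60)² + 2(9.8)(1.83) = 67.228
v = √67.228 = 8.199 m/s

v = 8.20 m/s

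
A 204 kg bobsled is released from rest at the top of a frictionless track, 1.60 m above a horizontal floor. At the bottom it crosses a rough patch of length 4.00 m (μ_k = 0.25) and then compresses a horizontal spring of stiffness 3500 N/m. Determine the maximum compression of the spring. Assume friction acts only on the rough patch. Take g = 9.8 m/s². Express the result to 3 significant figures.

Initial energy: E₁ = mgh = (204)(9.8)(1.60) = 3198.7 J
Friction removes W_f = μ_k mg d = (0.25)(204)(9.8)(4.00) = 1999 J
Energy reaching the spring: E = 3198.7 − 1999 = 1199.5 J
At max compression ½kx² = E ⇒ x = √(2E/k) = √(2 × 1199.5/3500) = 0.8279 m

x = 0.828 m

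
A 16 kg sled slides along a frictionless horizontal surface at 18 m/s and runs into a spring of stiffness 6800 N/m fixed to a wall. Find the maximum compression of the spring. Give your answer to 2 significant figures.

x = 0.87 m

At max compression the sled is momentarily at rest: ½mv² = ½kx²
x = v√(m/k) = 18 × √(16/6800) = 0.8731 m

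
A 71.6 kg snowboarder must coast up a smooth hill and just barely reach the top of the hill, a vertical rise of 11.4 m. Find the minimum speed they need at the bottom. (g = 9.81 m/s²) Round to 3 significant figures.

At the top they are momentarily at rest, so all KE converts to PE: ½mv² = mgh
v = √(2gh) = √(2 × 9.81 × 11.4) = 14.96 m/s

v = 15.0 m/s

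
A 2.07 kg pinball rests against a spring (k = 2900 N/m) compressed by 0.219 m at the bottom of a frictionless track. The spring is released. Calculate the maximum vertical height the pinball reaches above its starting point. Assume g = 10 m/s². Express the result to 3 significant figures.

h = 3.36 m

Energy conservation from release to the highest point: ½kx² = mgh
h = kx²/(2mg) = (2900)(0.219)²/(2 × 2.07 × 10) = 3.360 m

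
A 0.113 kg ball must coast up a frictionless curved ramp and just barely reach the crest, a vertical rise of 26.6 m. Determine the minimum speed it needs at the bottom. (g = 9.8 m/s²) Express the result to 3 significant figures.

At the top it is momentarily at rest, so all KE converts to PE: ½mv² = mgh
v = √(2gh) = √(2 × 9.8 × 26.6) = 22.83 m/s

v = 22.8 m/s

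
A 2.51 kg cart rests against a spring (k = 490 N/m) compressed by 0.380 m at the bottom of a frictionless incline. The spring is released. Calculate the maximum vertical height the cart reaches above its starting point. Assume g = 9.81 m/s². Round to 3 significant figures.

At maximum height the cart is at rest, so ½kx² = mgh
h = kx²/(2mg) = (490)(0.380)²/(2 × 2.51 × 9.81) = 1.437 m

h = 1.44 m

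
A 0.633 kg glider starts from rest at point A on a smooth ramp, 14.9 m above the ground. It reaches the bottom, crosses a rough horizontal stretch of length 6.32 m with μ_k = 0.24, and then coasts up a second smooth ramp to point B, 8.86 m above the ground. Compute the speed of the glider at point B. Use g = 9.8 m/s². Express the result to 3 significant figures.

v = 9.42 m/s

Energy at A: mgh₁ = (0.633)(9.8)(14.9) = 92.431 J
Friction loss: W_f = μ_k mg d = 9.409 J
At B: ½mv² + mgh₂ = mgh₁ − W_f
½mv² = 92.431 − 9.409 − 54.962 = 28.059 J
v = √(2 × 28.059/0.633) = 9.416 m/s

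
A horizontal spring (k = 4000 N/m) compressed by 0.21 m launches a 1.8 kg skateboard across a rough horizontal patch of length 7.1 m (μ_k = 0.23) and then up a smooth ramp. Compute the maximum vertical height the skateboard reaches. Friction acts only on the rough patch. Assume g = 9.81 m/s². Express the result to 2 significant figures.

Spring energy: E₀ = ½kx² = ½(4000)(0.21)² = 88.200 J
Friction: W_f = μ_k mg d = (0.23)(1.8)(9.81)(7.1) = 28.84 J
Energy at base of ramp: E = 88.200 − 28.84 = 59.364 J
At max height all remaining energy is PE: mgh = E ⇒ h = E/(mg) = 59.364/(1.8 × 9.81) = 3.362 m

h = 3.4 m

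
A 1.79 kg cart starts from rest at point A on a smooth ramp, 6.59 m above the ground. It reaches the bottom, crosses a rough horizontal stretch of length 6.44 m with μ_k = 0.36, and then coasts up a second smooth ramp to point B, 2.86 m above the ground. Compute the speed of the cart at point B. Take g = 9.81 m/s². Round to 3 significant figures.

Energy at A: mgh₁ = (1.79)(9.81)(6.59) = 115.72 J
Friction loss: W_f = μ_k mg d = 40.71 J
At B: ½mv² + mgh₂ = mgh₁ − W_f
½mv² = 115.72 − 40.71 − 50.221 = 24.788 J
v = √(2 × 24.788/1.79) = 5.263 m/s

v = 5.26 m/s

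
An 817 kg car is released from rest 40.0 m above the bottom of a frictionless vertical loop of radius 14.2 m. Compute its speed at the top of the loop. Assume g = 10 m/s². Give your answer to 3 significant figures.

Energy conservation: mgh = ½mv_top² + mg(2r)
v_top² = 2g(h − 2r) = 2(10)(40.0 − 28.40) = 232.0
v_top = 15.23 m/s

v = 15.2 m/s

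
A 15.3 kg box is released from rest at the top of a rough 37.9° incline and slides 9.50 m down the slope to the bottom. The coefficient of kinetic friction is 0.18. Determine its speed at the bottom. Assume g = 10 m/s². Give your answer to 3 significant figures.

Energy: mgh = ½mv² + W_f, with h = L sinθ and W_f = μ_k (mg cosθ) L
mgh = mgL sinθ = (15.3)(10)(9.50)sin37.9° = 892.86 J
W_f = μ_k mg cosθ · L = (0.18)(15.3)(10)cos37.9°·9.50 = 206.4 J
½mv² = 892.86 − 206.4 = 686.42 J
v = √(2 × 686.42/15.3) = 9.472 m/s

v = 9.47 m/s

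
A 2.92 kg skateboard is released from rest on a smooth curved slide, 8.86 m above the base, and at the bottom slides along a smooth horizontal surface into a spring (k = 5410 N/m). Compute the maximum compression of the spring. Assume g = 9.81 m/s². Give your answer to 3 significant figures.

Energy conservation (no friction) from release to max compression: mgh = ½kx²
x = √(2mgh/k) = √(2 × 2.92 × 9.81 × 8.86 / 5410) = 0.3063 m

x = 0.306 m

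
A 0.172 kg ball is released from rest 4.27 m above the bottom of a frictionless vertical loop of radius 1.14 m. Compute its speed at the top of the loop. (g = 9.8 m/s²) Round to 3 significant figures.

Energy conservation: mgh = ½mv_top² + mg(2r)
v_top² = 2g(h − 2r) = 2(9.8)(4.27 − 2.280) = 39.00
v_top = 6.245 m/s

v = 6.25 m/s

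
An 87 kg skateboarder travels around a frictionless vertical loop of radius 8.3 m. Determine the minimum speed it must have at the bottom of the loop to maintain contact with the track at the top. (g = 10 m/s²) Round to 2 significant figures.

v = 20 m/s

At the top: mg = mv_top²/r ⇒ v_top² = gr = 83.00 m²/s²
Energy from bottom to top (height 2r): ½mv_bot² = ½mv_top² + mg(2r)
v_bot² = gr + 4gr = 5gr = 415.0
v_bot = √(5gr) = 20.37 m/s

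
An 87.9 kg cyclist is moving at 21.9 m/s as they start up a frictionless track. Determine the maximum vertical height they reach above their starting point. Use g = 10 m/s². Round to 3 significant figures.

h = 24.0 m

By energy conservation, ½mv² = mgh
h = v²/(2g) = 21.9²/(2 × 10) = 23.98 m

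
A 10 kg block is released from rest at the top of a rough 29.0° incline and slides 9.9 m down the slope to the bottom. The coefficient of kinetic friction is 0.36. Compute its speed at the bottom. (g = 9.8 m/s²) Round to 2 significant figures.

v = 5.7 m/s

Taking the bottom as reference, mgh = ½mv² + μ_k N L with h = L sinθ, N = mg cosθ:
mgh = mgL sinθ = (10)(9.8)(9.9)sin29.0° = 470.36 J
W_f = μ_k mg cosθ · L = (0.36)(10)(9.8)cos29.0°·9.9 = 305.5 J
½mv² = 470.36 − 305.5 = 164.88 J
v = √(2 × 164.88/10) = 5.743 m/s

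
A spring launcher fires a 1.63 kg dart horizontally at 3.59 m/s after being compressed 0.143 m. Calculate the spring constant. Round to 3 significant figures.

k = 1030 N/m

Energy stored in the spring equals the launch KE: ½kx² = ½mv²
k = mv²/x² = (1.63)(3.59)²/(0.143)² = 1027 N/m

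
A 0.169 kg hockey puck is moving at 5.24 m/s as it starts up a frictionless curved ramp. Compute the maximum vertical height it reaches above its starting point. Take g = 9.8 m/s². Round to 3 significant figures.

h = 1.40 m

By energy conservation, ½mv² = mgh
h = v²/(2g) = 5.24²/(2 × 9.8) = 1.401 m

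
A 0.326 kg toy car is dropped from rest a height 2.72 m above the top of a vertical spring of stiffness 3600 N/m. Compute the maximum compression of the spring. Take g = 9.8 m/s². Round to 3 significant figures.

Let x be the compression. The total drop is H + x, and the car is instantaneously at rest at max compression, so energy conservation gives:
mg(H + x) = ½kx²
½(3600)x² − (0.326)(9.8)x − (0.326)(9.8)(2.72) = 0
1800x² − 3.195x − 8.690 = 0
x = [3.195 + √(10.21 + 62567)]/(2 × 1800) = 0.07037 m

x = 0.0704 m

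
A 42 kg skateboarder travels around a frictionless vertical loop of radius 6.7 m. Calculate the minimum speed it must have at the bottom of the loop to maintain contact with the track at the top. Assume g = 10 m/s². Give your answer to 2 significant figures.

At the top: mg = mv_top²/r ⇒ v_top² = gr = 67.00 m²/s²
Energy from bottom to top (height 2r): ½mv_bot² = ½mv_top² + mg(2r)
v_bot² = gr + 4gr = 5gr = 335.0
v_bot = √(5gr) = 18.30 m/s

v = 18 m/s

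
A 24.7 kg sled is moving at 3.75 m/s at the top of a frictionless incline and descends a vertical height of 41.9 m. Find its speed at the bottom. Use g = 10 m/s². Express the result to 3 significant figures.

Mechanical energy is conserved (no friction): ½mv₀² + mgh = ½mv²
The mass cancels from both sides.
v² = v₀² + 2gh = (3.75)² + 2(10)(41.9) = 852.06
v = √852.06 = 29.19 m/s

v = 29.2 m/s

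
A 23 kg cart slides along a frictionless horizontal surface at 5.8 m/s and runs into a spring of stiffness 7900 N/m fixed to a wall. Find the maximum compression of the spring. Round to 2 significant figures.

x = 0.31 m

All KE is stored as spring PE at maximum compression: ½mv² = ½kx²
x = v√(m/k) = 5.8 × √(23/7900) = 0.3130 m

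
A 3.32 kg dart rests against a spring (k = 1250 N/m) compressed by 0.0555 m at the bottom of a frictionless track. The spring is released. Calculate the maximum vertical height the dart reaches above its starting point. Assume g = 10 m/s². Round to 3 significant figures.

h = 0.0580 m

Energy conservation from release to the highest point: ½kx² = mgh
h = kx²/(2mg) = (1250)(0.0555)²/(2 × 3.32 × 10) = 0.05799 m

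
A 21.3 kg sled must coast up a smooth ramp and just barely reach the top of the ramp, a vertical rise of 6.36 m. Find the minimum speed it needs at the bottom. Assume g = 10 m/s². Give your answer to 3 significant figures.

At the top it is momentarily at rest, so all KE converts to PE: ½mv² = mgh
v = √(2gh) = √(2 × 10 × 6.36) = 11.28 m/s

v = 11.3 m/s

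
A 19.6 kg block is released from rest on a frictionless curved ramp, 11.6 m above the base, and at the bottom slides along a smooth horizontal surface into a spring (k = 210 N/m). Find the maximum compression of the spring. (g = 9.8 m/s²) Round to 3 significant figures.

x = 4.61 m

Gravitational PE at the top equals spring PE at max compression: mgh = ½kx²
x = √(2mgh/k) = √(2 × 19.6 × 9.8 × 11.6 / 210) = 4.607 m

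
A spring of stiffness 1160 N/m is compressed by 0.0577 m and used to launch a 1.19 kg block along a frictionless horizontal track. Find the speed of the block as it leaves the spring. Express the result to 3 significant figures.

v = 1.80 m/s

Spring PE converts entirely to kinetic energy: ½kx² = ½mv²
v = x√(k/m) = 0.0577 × √(1160/1.19) = 1.801 m/s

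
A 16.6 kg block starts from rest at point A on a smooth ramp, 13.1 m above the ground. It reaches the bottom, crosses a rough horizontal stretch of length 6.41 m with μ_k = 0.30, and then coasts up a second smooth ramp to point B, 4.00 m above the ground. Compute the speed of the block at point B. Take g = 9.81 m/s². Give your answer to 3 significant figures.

Energy at A: mgh₁ = (16.6)(9.81)(13.1) = 2133.3 J
Friction loss: W_f = μ_k mg d = 313.2 J
At B: ½mv² + mgh₂ = mgh₁ − W_f
½mv² = 2133.3 − 313.2 − 651.38 = 1168.7 J
v = √(2 × 1168.7/16.6) = 11.87 m/s

v = 11.9 m/s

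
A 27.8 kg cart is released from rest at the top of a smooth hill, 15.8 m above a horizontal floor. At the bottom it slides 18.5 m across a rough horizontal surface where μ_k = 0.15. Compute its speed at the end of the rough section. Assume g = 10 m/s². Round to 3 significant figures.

v = 16.1 m/s

Energy at the top = energy at the end + work done against friction:
mgh = ½mv² + μ_k m g d
W_f = μ_k mg d = (0.15)(27.8)(10)(18.5) = 771.4 J
½mv² = mgh − W_f = 4392.4 − 771.4 = 3621.0 J
v = √(2 × 3621.0/27.8) = 16.14 m/s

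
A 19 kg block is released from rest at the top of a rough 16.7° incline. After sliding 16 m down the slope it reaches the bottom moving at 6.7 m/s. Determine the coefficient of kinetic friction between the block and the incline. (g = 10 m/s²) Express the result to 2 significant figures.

μ_k = 0.15

Energy balance down the incline: mg L sinθ − ½mv² = μ_k (mg cosθ) L
mgL sinθ = 873.58 J; ½mv² = 426.45 J
W_f = 873.58 − 426.45 = 447.1 J
μ_k = W_f/(mg cosθ · L) = 447.1/(182.0 × 16) = 0.1536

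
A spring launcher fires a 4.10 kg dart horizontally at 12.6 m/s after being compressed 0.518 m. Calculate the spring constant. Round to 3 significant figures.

½kx² = ½mv²
k = mv²/x² = (4.10)(12.6)²/(0.518)² = 2426 N/m

k = 2430 N/m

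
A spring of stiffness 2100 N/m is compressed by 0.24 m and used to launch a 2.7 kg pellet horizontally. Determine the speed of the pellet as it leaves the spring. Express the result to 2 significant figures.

v = 6.7 m/s

The pellet leaves the spring when the spring is at natural length, so ½kx² = ½mv²
v = x√(k/m) = 0.24 × √(2100/2.7) = 6.693 m/s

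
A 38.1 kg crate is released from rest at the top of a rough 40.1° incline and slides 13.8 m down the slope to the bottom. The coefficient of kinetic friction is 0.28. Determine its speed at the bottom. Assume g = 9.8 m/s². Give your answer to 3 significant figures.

Work–energy: mg(L sinθ) − μ_k(mg cosθ)L = ½mv²
mgh = mgL sinθ = (38.1)(9.8)(13.8)sin40.1° = 3318.9 J
W_f = μ_k mg cosθ · L = (0.28)(38.1)(9.8)cos40.1°·13.8 = 1104 J
½mv² = 3318.9 − 1104 = 2215.4 J
v = √(2 × 2215.4/38.1) = 10.78 m/s

v = 10.8 m/s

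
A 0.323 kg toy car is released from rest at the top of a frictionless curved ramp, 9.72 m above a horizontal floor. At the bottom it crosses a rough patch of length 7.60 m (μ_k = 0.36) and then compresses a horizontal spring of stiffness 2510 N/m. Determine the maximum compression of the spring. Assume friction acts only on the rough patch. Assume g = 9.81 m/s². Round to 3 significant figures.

x = 0.133 m

Initial energy: E₁ = mgh = (0.323)(9.81)(9.72) = 30.799 J
Friction removes W_f = μ_k mg d = (0.36)(0.323)(9.81)(7.60) = 8.669 J
Energy reaching the spring: E = 30.799 − 8.669 = 22.130 J
At max compression ½kx² = E ⇒ x = √(2E/k) = √(2 × 22.130/2510) = 0.1328 m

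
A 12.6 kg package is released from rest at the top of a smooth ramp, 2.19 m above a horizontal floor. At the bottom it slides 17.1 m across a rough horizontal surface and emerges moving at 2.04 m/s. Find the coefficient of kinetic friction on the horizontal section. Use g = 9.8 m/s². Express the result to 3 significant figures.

Energy bookkeeping (friction removes W_f = μ_k N d):
mgh = ½mv² + μ_k m g d
mgh = 270.42 J; ½mv² = 26.218 J
W_f = 270.42 − 26.218 = 244.2 J
μ_k = W_f/(mg·d) = 244.2/(123.5 × 17.1) = 0.1157

μ_k = 0.116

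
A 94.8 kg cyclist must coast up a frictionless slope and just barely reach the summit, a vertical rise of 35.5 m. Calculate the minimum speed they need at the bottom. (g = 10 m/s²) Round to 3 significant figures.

v = 26.6 m/s

At the top they are momentarily at rest, so all KE converts to PE: ½mv² = mgh
v = √(2gh) = √(2 × 10 × 35.5) = 26.65 m/s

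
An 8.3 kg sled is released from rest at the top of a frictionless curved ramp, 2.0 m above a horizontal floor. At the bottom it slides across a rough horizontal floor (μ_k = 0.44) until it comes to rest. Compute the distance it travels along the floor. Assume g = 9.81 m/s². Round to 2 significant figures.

d = 4.5 m

Energy at the top = energy at the end + work done against friction:
At rest all PE has been dissipated by friction: mgh = μ_k m g d
d = h/μ_k = 2.0/0.44 = 4.545 m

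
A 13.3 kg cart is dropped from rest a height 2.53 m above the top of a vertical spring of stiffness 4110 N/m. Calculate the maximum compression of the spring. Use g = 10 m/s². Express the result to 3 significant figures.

x = 0.438 m

Let x be the compression. The total drop is H + x, and the cart is instantaneously at rest at max compression, so energy conservation gives:
mg(H + x) = ½kx²
½(4110)x² − (13.3)(10)x − (13.3)(10)(2.53) = 0
2055x² − 133.0x − 336.5 = 0
x = [133.0 + √(17689 + 2.7659e+06)]/(2 × 2055) = 0.4383 m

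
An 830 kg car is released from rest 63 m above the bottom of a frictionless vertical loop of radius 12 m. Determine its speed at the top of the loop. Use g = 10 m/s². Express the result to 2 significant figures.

v = 28 m/s

Energy conservation: mgh = ½mv_top² + mg(2r)
v_top² = 2g(h − 2r) = 2(10)(63 − 24.00) = 780.0
v_top = 27.93 m/s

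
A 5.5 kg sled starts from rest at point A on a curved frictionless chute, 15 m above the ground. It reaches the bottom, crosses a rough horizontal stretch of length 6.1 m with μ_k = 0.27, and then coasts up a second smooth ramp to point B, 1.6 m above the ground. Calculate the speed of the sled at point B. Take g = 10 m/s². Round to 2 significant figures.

Energy at A: mgh₁ = (5.5)(10)(15) = 825.00 J
Friction loss: W_f = μ_k mg d = 90.59 J
At B: ½mv² + mgh₂ = mgh₁ − W_f
½mv² = 825.00 − 90.59 − 88.000 = 646.41 J
v = √(2 × 646.41/5.5) = 15.33 m/s

v = 15 m/s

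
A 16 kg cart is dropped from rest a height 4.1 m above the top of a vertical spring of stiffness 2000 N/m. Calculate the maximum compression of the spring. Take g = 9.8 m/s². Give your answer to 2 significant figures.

Measuring PE from the top of the relaxed spring, at max compression the cart has dropped H + x with zero KE, so:
mg(H + x) = ½kx²
½(2000)x² − (16)(9.8)x − (16)(9.8)(4.1) = 0
1000x² − 156.8x − 642.9 = 0
x = [156.8 + √(24586 + 2.5715e+06)]/(2 × 1000) = 0.8840 m

x = 0.88 m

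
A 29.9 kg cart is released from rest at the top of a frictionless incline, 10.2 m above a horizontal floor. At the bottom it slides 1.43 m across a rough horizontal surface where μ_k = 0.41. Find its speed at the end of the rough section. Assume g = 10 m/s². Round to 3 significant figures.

Energy bookkeeping (friction removes W_f = μ_k N d):
mgh = ½mv² + μ_k m g d
W_f = μ_k mg d = (0.41)(29.9)(10)(1.43) = 175.3 J
½mv² = mgh − W_f = 3049.8 − 175.3 = 2874.5 J
v = √(2 × 2874.5/29.9) = 13.87 m/s

v = 13.9 m/s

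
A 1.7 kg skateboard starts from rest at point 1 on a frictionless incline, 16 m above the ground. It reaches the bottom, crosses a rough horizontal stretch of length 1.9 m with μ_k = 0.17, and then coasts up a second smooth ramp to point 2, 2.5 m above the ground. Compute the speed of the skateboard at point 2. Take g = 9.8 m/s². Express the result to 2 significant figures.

Energy at 1: mgh₁ = (1.7)(9.8)(16) = 266.56 J
Friction loss: W_f = μ_k mg d = 5.381 J
At 2: ½mv² + mgh₂ = mgh₁ − W_f
½mv² = 266.56 − 5.381 − 41.650 = 219.53 J
v = √(2 × 219.53/1.7) = 16.07 m/s

v = 16 m/s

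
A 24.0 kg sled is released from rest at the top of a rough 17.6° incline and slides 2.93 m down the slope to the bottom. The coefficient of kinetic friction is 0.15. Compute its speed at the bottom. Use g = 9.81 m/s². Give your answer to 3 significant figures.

v = 3.03 m/s

Taking the bottom as reference, mgh = ½mv² + μ_k N L with h = L sinθ, N = mg cosθ:
mgh = mgL sinθ = (24.0)(9.81)(2.93)sin17.6° = 208.59 J
W_f = μ_k mg cosθ · L = (0.15)(24.0)(9.81)cos17.6°·2.93 = 98.63 J
½mv² = 208.59 − 98.63 = 109.95 J
v = √(2 × 109.95/24.0) = 3.027 m/s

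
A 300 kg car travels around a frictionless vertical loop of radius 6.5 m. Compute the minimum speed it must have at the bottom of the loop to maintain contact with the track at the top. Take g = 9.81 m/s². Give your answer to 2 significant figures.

v = 18 m/s

At the top: mg = mv_top²/r ⇒ v_top² = gr = 63.77 m²/s²
Energy from bottom to top (height 2r): ½mv_bot² = ½mv_top² + mg(2r)
v_bot² = gr + 4gr = 5gr = 318.8
v_bot = √(5gr) = 17.86 m/s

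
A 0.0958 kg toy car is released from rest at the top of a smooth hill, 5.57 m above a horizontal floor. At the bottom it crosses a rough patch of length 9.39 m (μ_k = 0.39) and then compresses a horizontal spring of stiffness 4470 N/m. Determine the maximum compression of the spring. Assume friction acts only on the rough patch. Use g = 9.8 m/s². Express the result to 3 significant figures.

x = 0.0283 m

Initial energy: E₁ = mgh = (0.0958)(9.8)(5.57) = 5.2293 J
Friction removes W_f = μ_k mg d = (0.39)(0.0958)(9.8)(9.39) = 3.438 J
Energy reaching the spring: E = 5.2293 − 3.438 = 1.7912 J
At max compression ½kx² = E ⇒ x = √(2E/k) = √(2 × 1.7912/4470) = 0.02831 m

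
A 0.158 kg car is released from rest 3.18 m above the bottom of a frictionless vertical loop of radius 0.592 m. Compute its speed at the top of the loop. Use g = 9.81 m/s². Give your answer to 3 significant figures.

Energy conservation: mgh = ½mv_top² + mg(2r)
v_top² = 2g(h − 2r) = 2(9.81)(3.18 − 1.184) = 39.16
v_top = 6.258 m/s

v = 6.26 m/s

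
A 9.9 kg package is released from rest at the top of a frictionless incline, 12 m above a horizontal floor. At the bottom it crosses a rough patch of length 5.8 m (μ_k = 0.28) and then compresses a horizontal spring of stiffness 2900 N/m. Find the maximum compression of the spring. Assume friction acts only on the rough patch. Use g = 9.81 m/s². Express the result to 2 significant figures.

x = 0.83 m

Initial energy: E₁ = mgh = (9.9)(9.81)(12) = 1165.4 J
Friction removes W_f = μ_k mg d = (0.28)(9.9)(9.81)(5.8) = 157.7 J
Energy reaching the spring: E = 1165.4 − 157.7 = 1007.7 J
At max compression ½kx² = E ⇒ x = √(2E/k) = √(2 × 1007.7/2900) = 0.8336 m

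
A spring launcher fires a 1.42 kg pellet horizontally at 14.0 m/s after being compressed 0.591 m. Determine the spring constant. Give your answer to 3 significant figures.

Spring PE at full compression equals KE at release: ½kx² = ½mv²
k = mv²/x² = (1.42)(14.0)²/(0.591)² = 796.8 N/m

k = 797 N/m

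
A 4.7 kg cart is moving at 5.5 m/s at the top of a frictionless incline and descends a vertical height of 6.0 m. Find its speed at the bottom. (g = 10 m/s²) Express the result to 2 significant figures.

v = 12 m/s

Equating total energy at the two states: ½mv₀² + mgh = ½mv²
v² = v₀² + 2gh = (5.5)² + 2(10)(6.0) = 150.25
v = √150.25 = 12.26 m/s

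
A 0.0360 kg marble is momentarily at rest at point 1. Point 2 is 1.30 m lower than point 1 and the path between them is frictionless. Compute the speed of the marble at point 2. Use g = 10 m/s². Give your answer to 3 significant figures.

Energy conservation between the two points: mgh = ½mv²
v = √(2gh) = √(2 × 10 × 1.30) = √26.000 = 5.099 m/s

v = 5.10 m/s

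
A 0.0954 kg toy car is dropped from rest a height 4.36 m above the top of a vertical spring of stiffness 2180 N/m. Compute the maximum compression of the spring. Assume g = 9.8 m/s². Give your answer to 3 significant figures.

Measuring PE from the top of the relaxed spring, at max compression the car has dropped H + x with zero KE, so:
mg(H + x) = ½kx²
½(2180)x² − (0.0954)(9.8)x − (0.0954)(9.8)(4.36) = 0
1090x² − 0.9349x − 4.076 = 0
x = [0.9349 + √(0.8741 + 17772)]/(2 × 1090) = 0.06158 m

x = 0.0616 m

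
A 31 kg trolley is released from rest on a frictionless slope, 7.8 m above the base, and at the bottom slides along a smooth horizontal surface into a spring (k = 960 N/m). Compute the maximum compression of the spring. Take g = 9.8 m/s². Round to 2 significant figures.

At max compression the trolley is momentarily at rest: mgh = ½kx²
x = √(2mgh/k) = √(2 × 31 × 9.8 × 7.8 / 960) = 2.222 m

x = 2.2 m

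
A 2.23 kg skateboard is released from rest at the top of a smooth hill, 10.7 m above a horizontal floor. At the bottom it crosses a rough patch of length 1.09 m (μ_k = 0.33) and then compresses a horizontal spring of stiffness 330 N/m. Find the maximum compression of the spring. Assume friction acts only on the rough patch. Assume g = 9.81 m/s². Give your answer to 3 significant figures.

Initial energy: E₁ = mgh = (2.23)(9.81)(10.7) = 234.08 J
Friction removes W_f = μ_k mg d = (0.33)(2.23)(9.81)(1.09) = 7.869 J
Energy reaching the spring: E = 234.08 − 7.869 = 226.21 J
At max compression ½kx² = E ⇒ x = √(2E/k) = √(2 × 226.21/330) = 1.171 m

x = 1.17 m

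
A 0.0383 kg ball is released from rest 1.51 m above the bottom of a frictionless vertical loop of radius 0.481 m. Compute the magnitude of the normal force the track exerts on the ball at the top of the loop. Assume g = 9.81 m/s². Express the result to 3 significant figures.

Energy from release to top (height 2r): mgh = ½mv_top² + mg(2r)
v_top² = 2g(h − 2r) = 2(9.81)(1.51 − 0.9620) = 10.752 m²/s²
At the top, both N and weight point toward the centre: N + mg = mv_top²/r
N = m(v_top²/r − g) = 0.0383(10.752/0.481 − 9.81) = 0.4804 N

N = 0.480 N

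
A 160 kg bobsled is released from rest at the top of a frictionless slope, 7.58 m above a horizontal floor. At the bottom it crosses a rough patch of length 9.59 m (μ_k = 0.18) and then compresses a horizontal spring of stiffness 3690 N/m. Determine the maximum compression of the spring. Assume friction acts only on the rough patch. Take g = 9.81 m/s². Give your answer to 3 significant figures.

Initial energy: E₁ = mgh = (160)(9.81)(7.58) = 11898 J
Friction removes W_f = μ_k mg d = (0.18)(160)(9.81)(9.59) = 2709 J
Energy reaching the spring: E = 11898 − 2709 = 9188.1 J
At max compression ½kx² = E ⇒ x = √(2E/k) = √(2 × 9188.1/3690) = 2.232 m

x = 2.23 m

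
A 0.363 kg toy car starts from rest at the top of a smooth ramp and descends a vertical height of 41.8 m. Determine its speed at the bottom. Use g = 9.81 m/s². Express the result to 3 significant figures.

v = 28.6 m/s

Mechanical energy is conserved (no friction): mgh = ½mv²
The mass cancels from both sides.
v = √(2gh) = √(2 × 9.81 × 41.8) = √820.12 = 28.64 m/s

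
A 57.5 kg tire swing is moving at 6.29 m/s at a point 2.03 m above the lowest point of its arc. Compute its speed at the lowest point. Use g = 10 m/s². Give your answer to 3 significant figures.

v = 8.95 m/s

Mechanical energy is conserved (no friction): ½mv₀² + mgh = ½mv²
The mass cancels from both sides.
v² = v₀² + 2gh = (6.29)² + 2(10)(2.03) = 80.164
v = √80.164 = 8.953 m/s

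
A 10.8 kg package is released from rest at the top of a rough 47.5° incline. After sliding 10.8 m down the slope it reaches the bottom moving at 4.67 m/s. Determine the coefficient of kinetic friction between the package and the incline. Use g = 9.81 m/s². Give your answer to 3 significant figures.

μ_k = 0.939

Energy balance down the incline: mg L sinθ − ½mv² = μ_k (mg cosθ) L
mgL sinθ = 843.62 J; ½mv² = 117.77 J
W_f = 843.62 − 117.77 = 725.9 J
μ_k = W_f/(mg cosθ · L) = 725.9/(71.58 × 10.8) = 0.9390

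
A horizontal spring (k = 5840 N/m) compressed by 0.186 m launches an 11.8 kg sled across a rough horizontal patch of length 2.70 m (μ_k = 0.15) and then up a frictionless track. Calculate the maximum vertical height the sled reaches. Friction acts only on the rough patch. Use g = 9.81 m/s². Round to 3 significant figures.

Spring energy: E₀ = ½kx² = ½(5840)(0.186)² = 101.02 J
Friction: W_f = μ_k mg d = (0.15)(11.8)(9.81)(2.70) = 46.88 J
Energy at base of ramp: E = 101.02 − 46.88 = 54.138 J
At max height all remaining energy is PE: mgh = E ⇒ h = E/(mg) = 54.138/(11.8 × 9.81) = 0.4677 m

h = 0.468 m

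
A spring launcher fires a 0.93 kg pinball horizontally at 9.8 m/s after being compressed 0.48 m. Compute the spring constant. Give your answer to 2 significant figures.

Spring PE at full compression equals KE at release: ½kx² = ½mv²
k = mv²/x² = (0.93)(9.8)²/(0.48)² = 387.7 N/m

k = 390 N/m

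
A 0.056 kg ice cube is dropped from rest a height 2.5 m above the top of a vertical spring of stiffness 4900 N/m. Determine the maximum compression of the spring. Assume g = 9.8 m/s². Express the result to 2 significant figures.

Take the reference level at the top of the uncompressed spring. At max compression the cube has fallen H + x and is momentarily at rest:
mg(H + x) = ½kx²
½(4900)x² − (0.056)(9.8)x − (0.056)(9.8)(2.5) = 0
2450x² − 0.5488x − 1.372 = 0
x = [0.5488 + √(0.3012 + 13446)]/(2 × 2450) = 0.02378 m

x = 0.024 m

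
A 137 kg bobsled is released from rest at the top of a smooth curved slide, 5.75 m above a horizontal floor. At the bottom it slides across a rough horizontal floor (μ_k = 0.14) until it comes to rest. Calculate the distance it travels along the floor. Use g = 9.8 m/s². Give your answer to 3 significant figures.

d = 41.1 m

Applying the work–energy principle:
At rest all PE has been dissipated by friction: mgh = μ_k m g d
d = h/μ_k = 5.75/0.14 = 41.07 m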